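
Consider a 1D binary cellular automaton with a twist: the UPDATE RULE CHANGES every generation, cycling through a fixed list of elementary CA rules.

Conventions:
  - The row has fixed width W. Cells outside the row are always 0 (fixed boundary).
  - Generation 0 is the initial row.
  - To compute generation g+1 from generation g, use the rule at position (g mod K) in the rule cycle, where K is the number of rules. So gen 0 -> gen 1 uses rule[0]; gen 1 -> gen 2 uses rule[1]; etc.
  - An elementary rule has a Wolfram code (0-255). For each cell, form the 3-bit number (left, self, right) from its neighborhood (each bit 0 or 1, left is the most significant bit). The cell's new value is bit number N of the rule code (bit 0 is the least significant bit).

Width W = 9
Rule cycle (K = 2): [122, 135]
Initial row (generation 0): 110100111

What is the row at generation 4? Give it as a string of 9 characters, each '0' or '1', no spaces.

Answer: 101010000

Derivation:
Gen 0: 110100111
Gen 1 (rule 122): 111011101
Gen 2 (rule 135): 010001001
Gen 3 (rule 122): 101010110
Gen 4 (rule 135): 101010000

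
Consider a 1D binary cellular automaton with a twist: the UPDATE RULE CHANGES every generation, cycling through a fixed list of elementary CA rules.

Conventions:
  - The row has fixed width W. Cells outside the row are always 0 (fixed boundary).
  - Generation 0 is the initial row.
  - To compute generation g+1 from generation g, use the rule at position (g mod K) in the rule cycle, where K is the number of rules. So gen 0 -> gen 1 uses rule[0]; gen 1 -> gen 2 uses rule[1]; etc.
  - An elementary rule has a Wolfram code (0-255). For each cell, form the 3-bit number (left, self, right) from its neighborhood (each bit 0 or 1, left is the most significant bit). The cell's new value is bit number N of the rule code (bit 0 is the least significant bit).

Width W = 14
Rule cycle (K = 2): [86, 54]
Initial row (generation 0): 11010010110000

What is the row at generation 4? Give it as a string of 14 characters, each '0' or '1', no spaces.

Gen 0: 11010010110000
Gen 1 (rule 86): 01011110011000
Gen 2 (rule 54): 11100001100100
Gen 3 (rule 86): 00110010111110
Gen 4 (rule 54): 01001111000001

Answer: 01001111000001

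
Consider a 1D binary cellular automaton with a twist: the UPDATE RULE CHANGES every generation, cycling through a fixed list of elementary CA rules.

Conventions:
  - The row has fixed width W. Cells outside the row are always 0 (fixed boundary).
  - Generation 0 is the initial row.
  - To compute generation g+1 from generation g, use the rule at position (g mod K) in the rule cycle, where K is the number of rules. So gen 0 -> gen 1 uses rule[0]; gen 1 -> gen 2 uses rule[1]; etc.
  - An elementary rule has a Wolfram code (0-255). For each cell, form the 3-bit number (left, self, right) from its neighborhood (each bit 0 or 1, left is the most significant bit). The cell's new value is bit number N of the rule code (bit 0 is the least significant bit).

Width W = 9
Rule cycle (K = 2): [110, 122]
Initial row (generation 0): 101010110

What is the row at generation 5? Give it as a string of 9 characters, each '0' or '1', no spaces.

Answer: 110011111

Derivation:
Gen 0: 101010110
Gen 1 (rule 110): 111111110
Gen 2 (rule 122): 100000011
Gen 3 (rule 110): 100000111
Gen 4 (rule 122): 010001101
Gen 5 (rule 110): 110011111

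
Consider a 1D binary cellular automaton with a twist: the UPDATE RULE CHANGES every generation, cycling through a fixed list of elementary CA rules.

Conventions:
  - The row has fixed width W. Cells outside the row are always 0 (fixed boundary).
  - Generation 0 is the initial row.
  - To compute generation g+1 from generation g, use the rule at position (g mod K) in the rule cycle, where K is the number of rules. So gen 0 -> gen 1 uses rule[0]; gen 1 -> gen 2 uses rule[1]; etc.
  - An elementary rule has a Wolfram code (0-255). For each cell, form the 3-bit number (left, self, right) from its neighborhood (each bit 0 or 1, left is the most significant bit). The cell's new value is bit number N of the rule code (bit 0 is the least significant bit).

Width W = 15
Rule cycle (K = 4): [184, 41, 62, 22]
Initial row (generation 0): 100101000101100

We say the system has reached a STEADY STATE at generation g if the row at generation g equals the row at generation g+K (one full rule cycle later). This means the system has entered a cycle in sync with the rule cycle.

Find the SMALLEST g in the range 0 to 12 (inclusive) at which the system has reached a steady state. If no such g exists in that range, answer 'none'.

Gen 0: 100101000101100
Gen 1 (rule 184): 010010100011010
Gen 2 (rule 41): 000001001010100
Gen 3 (rule 62): 000011111111110
Gen 4 (rule 22): 000100000000001
Gen 5 (rule 184): 000010000000000
Gen 6 (rule 41): 111000111111111
Gen 7 (rule 62): 100101100000000
Gen 8 (rule 22): 111100010000000
Gen 9 (rule 184): 111010001000000
Gen 10 (rule 41): 100100100011111
Gen 11 (rule 62): 111111110110000
Gen 12 (rule 22): 000000000001000
Gen 13 (rule 184): 000000000000100
Gen 14 (rule 41): 111111111110001
Gen 15 (rule 62): 100000000001011
Gen 16 (rule 22): 110000000011000

Answer: none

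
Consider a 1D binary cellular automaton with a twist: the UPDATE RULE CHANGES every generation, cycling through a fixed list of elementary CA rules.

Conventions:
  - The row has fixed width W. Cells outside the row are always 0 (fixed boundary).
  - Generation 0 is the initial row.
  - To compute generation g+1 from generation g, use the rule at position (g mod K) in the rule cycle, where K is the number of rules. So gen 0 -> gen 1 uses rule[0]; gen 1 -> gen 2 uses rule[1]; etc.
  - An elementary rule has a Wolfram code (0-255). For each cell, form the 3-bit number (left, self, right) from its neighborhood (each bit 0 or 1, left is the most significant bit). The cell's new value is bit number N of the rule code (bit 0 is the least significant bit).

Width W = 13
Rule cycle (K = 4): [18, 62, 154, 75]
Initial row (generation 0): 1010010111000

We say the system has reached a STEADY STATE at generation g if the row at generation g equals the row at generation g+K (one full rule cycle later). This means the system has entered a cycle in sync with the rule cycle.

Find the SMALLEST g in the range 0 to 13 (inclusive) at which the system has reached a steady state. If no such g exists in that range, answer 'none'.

Answer: 9

Derivation:
Gen 0: 1010010111000
Gen 1 (rule 18): 0001100000100
Gen 2 (rule 62): 0011010001110
Gen 3 (rule 154): 0110001011101
Gen 4 (rule 75): 1110110010100
Gen 5 (rule 18): 0000001100010
Gen 6 (rule 62): 0000011010111
Gen 7 (rule 154): 0000110000110
Gen 8 (rule 75): 1111110111110
Gen 9 (rule 18): 0000000000001
Gen 10 (rule 62): 0000000000011
Gen 11 (rule 154): 0000000000110
Gen 12 (rule 75): 1111111111110
Gen 13 (rule 18): 0000000000001
Gen 14 (rule 62): 0000000000011
Gen 15 (rule 154): 0000000000110
Gen 16 (rule 75): 1111111111110
Gen 17 (rule 18): 0000000000001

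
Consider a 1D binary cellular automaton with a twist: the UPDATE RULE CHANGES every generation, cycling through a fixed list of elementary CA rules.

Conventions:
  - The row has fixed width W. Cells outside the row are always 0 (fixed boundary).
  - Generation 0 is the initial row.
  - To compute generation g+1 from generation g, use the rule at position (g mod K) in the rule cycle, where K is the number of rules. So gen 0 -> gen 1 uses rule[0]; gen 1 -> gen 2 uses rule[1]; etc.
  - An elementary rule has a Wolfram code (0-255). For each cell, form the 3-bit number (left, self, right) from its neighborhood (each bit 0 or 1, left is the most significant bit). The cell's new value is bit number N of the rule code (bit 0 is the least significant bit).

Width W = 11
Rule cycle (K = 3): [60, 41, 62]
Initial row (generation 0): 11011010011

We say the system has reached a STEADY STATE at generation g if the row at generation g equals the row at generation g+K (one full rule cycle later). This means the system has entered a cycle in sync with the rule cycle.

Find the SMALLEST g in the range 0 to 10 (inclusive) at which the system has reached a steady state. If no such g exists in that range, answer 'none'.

Gen 0: 11011010011
Gen 1 (rule 60): 10110111010
Gen 2 (rule 41): 01101100100
Gen 3 (rule 62): 11011011110
Gen 4 (rule 60): 10110110001
Gen 5 (rule 41): 01101100100
Gen 6 (rule 62): 11011011110
Gen 7 (rule 60): 10110110001
Gen 8 (rule 41): 01101100100
Gen 9 (rule 62): 11011011110
Gen 10 (rule 60): 10110110001
Gen 11 (rule 41): 01101100100
Gen 12 (rule 62): 11011011110
Gen 13 (rule 60): 10110110001

Answer: 2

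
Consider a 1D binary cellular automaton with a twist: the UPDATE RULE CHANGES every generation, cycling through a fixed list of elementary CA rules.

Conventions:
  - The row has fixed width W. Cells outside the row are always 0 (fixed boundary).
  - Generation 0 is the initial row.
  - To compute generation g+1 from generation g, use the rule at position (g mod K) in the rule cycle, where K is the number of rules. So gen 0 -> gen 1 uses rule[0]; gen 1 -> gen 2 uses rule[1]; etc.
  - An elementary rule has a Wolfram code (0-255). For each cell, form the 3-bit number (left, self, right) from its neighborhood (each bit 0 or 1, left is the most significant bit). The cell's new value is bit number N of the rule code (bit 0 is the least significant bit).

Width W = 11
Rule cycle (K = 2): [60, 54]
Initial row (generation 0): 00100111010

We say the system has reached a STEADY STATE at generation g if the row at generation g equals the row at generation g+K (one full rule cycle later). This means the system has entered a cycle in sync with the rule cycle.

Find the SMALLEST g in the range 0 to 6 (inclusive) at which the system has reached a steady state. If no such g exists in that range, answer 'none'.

Answer: none

Derivation:
Gen 0: 00100111010
Gen 1 (rule 60): 00110100111
Gen 2 (rule 54): 01001111000
Gen 3 (rule 60): 01101000100
Gen 4 (rule 54): 10011101110
Gen 5 (rule 60): 11010011001
Gen 6 (rule 54): 00111100111
Gen 7 (rule 60): 00100010100
Gen 8 (rule 54): 01110111110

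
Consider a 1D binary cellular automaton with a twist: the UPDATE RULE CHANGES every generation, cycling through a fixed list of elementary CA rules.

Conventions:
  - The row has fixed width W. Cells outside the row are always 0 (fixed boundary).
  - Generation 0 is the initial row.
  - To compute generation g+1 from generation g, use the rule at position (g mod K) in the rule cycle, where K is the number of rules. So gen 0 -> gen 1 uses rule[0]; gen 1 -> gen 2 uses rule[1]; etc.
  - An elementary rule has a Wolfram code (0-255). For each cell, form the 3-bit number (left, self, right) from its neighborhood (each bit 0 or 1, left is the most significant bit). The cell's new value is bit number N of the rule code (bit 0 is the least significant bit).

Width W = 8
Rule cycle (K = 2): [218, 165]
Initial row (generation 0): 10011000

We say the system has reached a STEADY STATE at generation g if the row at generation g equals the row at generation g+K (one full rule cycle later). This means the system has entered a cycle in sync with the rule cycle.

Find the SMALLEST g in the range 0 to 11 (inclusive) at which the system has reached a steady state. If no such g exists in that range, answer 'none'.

Answer: 3

Derivation:
Gen 0: 10011000
Gen 1 (rule 218): 01111100
Gen 2 (rule 165): 00111001
Gen 3 (rule 218): 01111110
Gen 4 (rule 165): 00111100
Gen 5 (rule 218): 01111110
Gen 6 (rule 165): 00111100
Gen 7 (rule 218): 01111110
Gen 8 (rule 165): 00111100
Gen 9 (rule 218): 01111110
Gen 10 (rule 165): 00111100
Gen 11 (rule 218): 01111110
Gen 12 (rule 165): 00111100
Gen 13 (rule 218): 01111110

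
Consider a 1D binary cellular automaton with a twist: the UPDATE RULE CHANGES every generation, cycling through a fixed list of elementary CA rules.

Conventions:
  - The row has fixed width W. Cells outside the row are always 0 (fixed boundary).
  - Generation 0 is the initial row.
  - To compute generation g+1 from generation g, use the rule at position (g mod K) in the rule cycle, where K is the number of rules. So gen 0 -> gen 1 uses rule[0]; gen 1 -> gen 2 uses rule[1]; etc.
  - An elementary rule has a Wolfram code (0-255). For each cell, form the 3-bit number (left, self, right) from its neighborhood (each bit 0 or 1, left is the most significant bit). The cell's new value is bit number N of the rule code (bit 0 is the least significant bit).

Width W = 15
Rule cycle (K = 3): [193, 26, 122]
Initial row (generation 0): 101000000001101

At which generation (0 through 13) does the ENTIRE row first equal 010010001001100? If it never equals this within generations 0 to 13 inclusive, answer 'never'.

Gen 0: 101000000001101
Gen 1 (rule 193): 000011111100100
Gen 2 (rule 26): 000110000011010
Gen 3 (rule 122): 001111000111101
Gen 4 (rule 193): 100111010011100
Gen 5 (rule 26): 011100001110010
Gen 6 (rule 122): 110110011011101
Gen 7 (rule 193): 010010001001100
Gen 8 (rule 26): 101101010111010
Gen 9 (rule 122): 011110101101101
Gen 10 (rule 193): 001110000100100
Gen 11 (rule 26): 011001001011010
Gen 12 (rule 122): 111110110111101
Gen 13 (rule 193): 011110010011100

Answer: 7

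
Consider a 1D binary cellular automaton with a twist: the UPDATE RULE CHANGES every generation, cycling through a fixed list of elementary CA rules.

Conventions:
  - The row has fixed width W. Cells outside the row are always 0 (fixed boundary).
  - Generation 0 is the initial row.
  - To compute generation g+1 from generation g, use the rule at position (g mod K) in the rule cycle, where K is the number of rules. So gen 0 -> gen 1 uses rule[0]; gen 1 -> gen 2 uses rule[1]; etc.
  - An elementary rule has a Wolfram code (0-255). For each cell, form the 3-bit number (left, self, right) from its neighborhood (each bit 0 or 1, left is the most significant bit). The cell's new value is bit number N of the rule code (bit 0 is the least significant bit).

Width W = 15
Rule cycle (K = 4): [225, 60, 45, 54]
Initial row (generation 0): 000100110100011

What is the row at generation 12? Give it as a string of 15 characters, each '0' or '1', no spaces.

Answer: 000111100100000

Derivation:
Gen 0: 000100110100011
Gen 1 (rule 225): 110000011001001
Gen 2 (rule 60): 101000010101101
Gen 3 (rule 45): 111011011111011
Gen 4 (rule 54): 000100100000100
Gen 5 (rule 225): 110000001110001
Gen 6 (rule 60): 101000001001001
Gen 7 (rule 45): 111011101001001
Gen 8 (rule 54): 000100011111111
Gen 9 (rule 225): 110001001111111
Gen 10 (rule 60): 101001101000000
Gen 11 (rule 45): 111001011011111
Gen 12 (rule 54): 000111100100000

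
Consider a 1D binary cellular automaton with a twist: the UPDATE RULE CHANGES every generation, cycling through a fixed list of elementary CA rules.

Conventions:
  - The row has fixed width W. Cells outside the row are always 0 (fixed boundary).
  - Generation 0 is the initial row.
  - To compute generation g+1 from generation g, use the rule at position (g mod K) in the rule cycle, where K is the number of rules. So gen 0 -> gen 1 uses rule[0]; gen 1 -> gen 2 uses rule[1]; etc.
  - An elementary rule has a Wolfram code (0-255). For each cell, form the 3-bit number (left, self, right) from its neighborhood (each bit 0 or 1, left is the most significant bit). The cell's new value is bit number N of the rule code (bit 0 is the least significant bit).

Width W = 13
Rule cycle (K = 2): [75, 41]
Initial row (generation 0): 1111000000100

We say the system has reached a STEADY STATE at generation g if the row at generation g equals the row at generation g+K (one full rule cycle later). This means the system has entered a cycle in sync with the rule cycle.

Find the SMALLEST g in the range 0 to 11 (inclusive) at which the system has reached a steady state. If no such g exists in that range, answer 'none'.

Answer: none

Derivation:
Gen 0: 1111000000100
Gen 1 (rule 75): 1001011111001
Gen 2 (rule 41): 0000110000000
Gen 3 (rule 75): 1111110111111
Gen 4 (rule 41): 1000001100000
Gen 5 (rule 75): 0011111101111
Gen 6 (rule 41): 1010000011000
Gen 7 (rule 75): 0000111111011
Gen 8 (rule 41): 1110100000110
Gen 9 (rule 75): 1010001111110
Gen 10 (rule 41): 0100101000000
Gen 11 (rule 75): 1001000011111
Gen 12 (rule 41): 0000011010000
Gen 13 (rule 75): 1111111000111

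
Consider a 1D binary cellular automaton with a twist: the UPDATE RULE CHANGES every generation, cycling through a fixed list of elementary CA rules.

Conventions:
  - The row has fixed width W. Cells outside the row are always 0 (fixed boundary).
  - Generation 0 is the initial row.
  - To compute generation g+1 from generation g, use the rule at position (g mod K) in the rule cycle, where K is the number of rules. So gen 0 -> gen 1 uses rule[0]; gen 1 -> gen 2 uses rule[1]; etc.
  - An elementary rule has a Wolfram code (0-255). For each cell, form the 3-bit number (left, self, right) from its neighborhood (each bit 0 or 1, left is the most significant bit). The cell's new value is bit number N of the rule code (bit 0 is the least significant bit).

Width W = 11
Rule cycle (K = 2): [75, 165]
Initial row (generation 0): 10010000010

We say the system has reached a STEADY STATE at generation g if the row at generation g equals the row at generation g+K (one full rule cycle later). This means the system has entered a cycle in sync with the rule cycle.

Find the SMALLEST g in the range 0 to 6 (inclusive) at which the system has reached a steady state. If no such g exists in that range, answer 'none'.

Answer: none

Derivation:
Gen 0: 10010000010
Gen 1 (rule 75): 00100111100
Gen 2 (rule 165): 10100011001
Gen 3 (rule 75): 00001111010
Gen 4 (rule 165): 11100110110
Gen 5 (rule 75): 10101110110
Gen 6 (rule 165): 11110101000
Gen 7 (rule 75): 10010000011
Gen 8 (rule 165): 10010111000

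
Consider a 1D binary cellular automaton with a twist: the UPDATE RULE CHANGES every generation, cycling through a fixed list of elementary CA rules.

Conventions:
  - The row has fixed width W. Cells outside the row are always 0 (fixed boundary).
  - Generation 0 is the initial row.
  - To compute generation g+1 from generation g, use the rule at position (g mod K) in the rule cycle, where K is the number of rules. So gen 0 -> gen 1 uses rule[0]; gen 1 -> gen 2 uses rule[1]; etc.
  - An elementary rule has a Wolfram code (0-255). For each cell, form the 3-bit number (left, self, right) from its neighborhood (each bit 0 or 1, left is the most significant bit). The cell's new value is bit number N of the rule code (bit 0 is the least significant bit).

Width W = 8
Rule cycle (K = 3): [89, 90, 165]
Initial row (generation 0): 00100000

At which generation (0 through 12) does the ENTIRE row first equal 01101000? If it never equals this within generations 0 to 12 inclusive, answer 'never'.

Gen 0: 00100000
Gen 1 (rule 89): 10011111
Gen 2 (rule 90): 01110001
Gen 3 (rule 165): 00100101
Gen 4 (rule 89): 10010000
Gen 5 (rule 90): 01101000
Gen 6 (rule 165): 00011011
Gen 7 (rule 89): 11011011
Gen 8 (rule 90): 11011011
Gen 9 (rule 165): 00100100
Gen 10 (rule 89): 10010011
Gen 11 (rule 90): 01101111
Gen 12 (rule 165): 00010110

Answer: 5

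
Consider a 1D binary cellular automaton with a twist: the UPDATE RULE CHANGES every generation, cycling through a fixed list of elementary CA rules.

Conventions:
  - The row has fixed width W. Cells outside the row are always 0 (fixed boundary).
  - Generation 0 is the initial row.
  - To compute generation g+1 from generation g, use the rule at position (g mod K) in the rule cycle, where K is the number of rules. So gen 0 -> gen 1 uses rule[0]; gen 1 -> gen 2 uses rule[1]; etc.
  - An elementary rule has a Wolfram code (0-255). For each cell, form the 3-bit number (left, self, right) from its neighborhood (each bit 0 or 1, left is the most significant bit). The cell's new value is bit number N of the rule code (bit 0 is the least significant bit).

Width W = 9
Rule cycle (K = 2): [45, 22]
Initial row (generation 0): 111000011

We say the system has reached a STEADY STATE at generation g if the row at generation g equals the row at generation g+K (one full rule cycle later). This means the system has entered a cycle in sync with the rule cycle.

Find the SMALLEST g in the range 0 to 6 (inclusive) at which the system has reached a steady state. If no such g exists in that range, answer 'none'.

Gen 0: 111000011
Gen 1 (rule 45): 100011010
Gen 2 (rule 22): 110100011
Gen 3 (rule 45): 101101010
Gen 4 (rule 22): 100001011
Gen 5 (rule 45): 101101110
Gen 6 (rule 22): 100000001
Gen 7 (rule 45): 101111101
Gen 8 (rule 22): 100000001

Answer: 6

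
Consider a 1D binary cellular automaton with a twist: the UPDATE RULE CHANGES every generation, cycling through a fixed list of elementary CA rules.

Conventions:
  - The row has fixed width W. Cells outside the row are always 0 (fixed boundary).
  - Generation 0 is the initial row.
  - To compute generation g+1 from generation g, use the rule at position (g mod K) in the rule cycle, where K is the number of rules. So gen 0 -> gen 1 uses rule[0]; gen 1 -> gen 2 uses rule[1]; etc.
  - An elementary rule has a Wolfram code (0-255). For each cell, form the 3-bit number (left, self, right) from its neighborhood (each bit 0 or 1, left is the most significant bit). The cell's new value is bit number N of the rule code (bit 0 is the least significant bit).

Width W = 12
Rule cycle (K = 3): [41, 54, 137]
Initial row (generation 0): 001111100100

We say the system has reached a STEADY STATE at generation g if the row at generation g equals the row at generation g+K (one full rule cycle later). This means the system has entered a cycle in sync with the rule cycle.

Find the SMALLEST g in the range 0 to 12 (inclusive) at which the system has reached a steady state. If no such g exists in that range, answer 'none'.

Gen 0: 001111100100
Gen 1 (rule 41): 101000000001
Gen 2 (rule 54): 111100000011
Gen 3 (rule 137): 111001111010
Gen 4 (rule 41): 100001000100
Gen 5 (rule 54): 110011101110
Gen 6 (rule 137): 100011001100
Gen 7 (rule 41): 001010001001
Gen 8 (rule 54): 011111011111
Gen 9 (rule 137): 011110011110
Gen 10 (rule 41): 010000010000
Gen 11 (rule 54): 111000111000
Gen 12 (rule 137): 110010110011
Gen 13 (rule 41): 100001100010
Gen 14 (rule 54): 110010010111
Gen 15 (rule 137): 100000000110

Answer: none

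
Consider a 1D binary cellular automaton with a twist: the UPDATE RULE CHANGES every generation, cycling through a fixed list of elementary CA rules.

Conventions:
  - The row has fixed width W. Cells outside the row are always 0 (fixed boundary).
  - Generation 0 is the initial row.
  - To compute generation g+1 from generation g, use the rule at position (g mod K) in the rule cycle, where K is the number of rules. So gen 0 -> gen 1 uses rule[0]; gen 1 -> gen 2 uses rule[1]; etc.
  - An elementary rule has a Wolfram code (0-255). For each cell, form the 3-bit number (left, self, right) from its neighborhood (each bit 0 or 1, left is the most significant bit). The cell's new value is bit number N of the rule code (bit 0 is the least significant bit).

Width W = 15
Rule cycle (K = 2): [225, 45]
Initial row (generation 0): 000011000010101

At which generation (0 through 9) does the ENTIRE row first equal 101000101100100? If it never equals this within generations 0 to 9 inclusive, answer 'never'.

Gen 0: 000011000010101
Gen 1 (rule 225): 111001011001010
Gen 2 (rule 45): 100001110001110
Gen 3 (rule 225): 001100110100110
Gen 4 (rule 45): 101000101100100
Gen 5 (rule 225): 010010010100001
Gen 6 (rule 45): 010010011101101
Gen 7 (rule 225): 000000001110110
Gen 8 (rule 45): 111111101001100
Gen 9 (rule 225): 011111110000101

Answer: 4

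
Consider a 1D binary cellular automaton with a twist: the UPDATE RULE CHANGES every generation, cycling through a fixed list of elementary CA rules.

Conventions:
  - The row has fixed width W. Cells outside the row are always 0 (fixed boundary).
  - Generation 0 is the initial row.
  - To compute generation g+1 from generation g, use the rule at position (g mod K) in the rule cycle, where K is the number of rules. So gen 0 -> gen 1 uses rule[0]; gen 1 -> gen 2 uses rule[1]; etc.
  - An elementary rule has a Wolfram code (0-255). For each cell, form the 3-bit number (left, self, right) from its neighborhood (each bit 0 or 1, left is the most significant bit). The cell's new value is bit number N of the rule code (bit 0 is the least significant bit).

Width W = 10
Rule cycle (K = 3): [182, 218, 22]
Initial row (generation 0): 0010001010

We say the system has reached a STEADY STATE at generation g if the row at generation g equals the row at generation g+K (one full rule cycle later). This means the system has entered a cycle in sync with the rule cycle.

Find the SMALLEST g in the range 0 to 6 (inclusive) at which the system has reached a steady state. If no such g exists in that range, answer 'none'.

Answer: 3

Derivation:
Gen 0: 0010001010
Gen 1 (rule 182): 0111011111
Gen 2 (rule 218): 1111011111
Gen 3 (rule 22): 0000000000
Gen 4 (rule 182): 0000000000
Gen 5 (rule 218): 0000000000
Gen 6 (rule 22): 0000000000
Gen 7 (rule 182): 0000000000
Gen 8 (rule 218): 0000000000
Gen 9 (rule 22): 0000000000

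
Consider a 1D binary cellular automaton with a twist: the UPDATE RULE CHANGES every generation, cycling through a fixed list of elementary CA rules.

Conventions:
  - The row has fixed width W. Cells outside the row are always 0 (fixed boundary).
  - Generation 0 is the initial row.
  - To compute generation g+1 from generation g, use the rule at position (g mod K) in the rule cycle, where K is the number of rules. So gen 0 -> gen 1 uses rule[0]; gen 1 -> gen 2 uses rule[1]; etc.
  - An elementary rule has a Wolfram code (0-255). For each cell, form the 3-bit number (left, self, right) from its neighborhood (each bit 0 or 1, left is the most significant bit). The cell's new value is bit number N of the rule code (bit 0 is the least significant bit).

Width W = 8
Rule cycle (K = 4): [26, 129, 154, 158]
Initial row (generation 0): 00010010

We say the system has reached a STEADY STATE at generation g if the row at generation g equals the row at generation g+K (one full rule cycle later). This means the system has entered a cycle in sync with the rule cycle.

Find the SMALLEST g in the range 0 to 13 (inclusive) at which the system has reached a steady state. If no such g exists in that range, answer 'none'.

Answer: 12

Derivation:
Gen 0: 00010010
Gen 1 (rule 26): 00101101
Gen 2 (rule 129): 10000000
Gen 3 (rule 154): 01000000
Gen 4 (rule 158): 11100000
Gen 5 (rule 26): 10010000
Gen 6 (rule 129): 00000111
Gen 7 (rule 154): 00001110
Gen 8 (rule 158): 00011101
Gen 9 (rule 26): 00110000
Gen 10 (rule 129): 10000111
Gen 11 (rule 154): 01001110
Gen 12 (rule 158): 11111101
Gen 13 (rule 26): 10000000
Gen 14 (rule 129): 00111111
Gen 15 (rule 154): 01111110
Gen 16 (rule 158): 11111101
Gen 17 (rule 26): 10000000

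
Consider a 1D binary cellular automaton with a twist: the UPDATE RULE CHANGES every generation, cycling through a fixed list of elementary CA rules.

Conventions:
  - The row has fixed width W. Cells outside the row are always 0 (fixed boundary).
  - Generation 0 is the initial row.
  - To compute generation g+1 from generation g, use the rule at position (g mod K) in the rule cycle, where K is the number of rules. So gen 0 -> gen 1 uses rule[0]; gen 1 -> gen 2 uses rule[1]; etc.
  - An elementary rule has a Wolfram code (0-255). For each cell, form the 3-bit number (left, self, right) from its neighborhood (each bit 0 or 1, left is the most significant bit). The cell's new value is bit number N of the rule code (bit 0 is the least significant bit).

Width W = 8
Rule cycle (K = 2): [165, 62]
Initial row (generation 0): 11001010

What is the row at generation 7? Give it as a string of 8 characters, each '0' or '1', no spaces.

Answer: 10001001

Derivation:
Gen 0: 11001010
Gen 1 (rule 165): 00001110
Gen 2 (rule 62): 00011001
Gen 3 (rule 165): 11000001
Gen 4 (rule 62): 10100011
Gen 5 (rule 165): 11101000
Gen 6 (rule 62): 10011100
Gen 7 (rule 165): 10001001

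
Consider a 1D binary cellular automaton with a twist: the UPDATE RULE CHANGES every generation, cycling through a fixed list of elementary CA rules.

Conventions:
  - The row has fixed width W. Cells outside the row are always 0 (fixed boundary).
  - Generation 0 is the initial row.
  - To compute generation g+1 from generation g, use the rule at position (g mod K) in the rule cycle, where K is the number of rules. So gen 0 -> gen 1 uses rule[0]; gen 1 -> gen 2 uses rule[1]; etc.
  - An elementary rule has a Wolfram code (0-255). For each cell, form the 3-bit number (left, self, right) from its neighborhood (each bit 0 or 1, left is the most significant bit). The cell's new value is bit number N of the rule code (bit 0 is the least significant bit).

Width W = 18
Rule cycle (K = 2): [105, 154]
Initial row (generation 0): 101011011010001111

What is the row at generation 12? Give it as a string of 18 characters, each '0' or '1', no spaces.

Answer: 110100110101100101

Derivation:
Gen 0: 101011011010001111
Gen 1 (rule 105): 010111111100101001
Gen 2 (rule 154): 100111111011000110
Gen 3 (rule 105): 000100001111010110
Gen 4 (rule 154): 001010011110000101
Gen 5 (rule 105): 100100010010110010
Gen 6 (rule 154): 011010101100101101
Gen 7 (rule 105): 011101011100011110
Gen 8 (rule 154): 111000011010111101
Gen 9 (rule 105): 101011011101100110
Gen 10 (rule 154): 000010011001011101
Gen 11 (rule 105): 111000011000110110
Gen 12 (rule 154): 110100110101100101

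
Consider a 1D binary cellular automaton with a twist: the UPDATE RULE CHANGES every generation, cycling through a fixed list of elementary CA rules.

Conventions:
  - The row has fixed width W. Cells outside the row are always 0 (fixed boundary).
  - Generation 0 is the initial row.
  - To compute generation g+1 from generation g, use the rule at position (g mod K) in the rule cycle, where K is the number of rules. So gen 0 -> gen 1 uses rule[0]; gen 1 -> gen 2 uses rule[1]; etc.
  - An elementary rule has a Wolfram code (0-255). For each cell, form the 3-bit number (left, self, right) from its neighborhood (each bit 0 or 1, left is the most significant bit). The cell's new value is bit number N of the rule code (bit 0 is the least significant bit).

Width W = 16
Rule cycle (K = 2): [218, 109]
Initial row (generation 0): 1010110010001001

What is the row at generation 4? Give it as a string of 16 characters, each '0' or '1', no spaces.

Answer: 1010010000000001

Derivation:
Gen 0: 1010110010001001
Gen 1 (rule 218): 0000111101010110
Gen 2 (rule 109): 1110100111111110
Gen 3 (rule 218): 1110011111111111
Gen 4 (rule 109): 1010010000000001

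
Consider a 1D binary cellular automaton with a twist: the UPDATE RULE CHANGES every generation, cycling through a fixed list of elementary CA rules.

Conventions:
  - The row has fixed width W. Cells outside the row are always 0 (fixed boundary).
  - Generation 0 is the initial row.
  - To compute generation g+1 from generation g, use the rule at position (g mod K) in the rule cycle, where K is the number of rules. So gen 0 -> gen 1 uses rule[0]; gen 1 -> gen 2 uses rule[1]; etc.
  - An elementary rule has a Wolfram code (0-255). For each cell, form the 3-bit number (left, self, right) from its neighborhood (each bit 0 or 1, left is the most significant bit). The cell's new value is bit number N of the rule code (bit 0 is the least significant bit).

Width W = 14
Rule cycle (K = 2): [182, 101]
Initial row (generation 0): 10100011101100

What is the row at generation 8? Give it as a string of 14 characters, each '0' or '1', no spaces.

Gen 0: 10100011101100
Gen 1 (rule 182): 11110101010010
Gen 2 (rule 101): 00011111110010
Gen 3 (rule 182): 00101111101111
Gen 4 (rule 101): 10110000110001
Gen 5 (rule 182): 11001001001011
Gen 6 (rule 101): 01001001001101
Gen 7 (rule 182): 11111111110011
Gen 8 (rule 101): 00000000010001

Answer: 00000000010001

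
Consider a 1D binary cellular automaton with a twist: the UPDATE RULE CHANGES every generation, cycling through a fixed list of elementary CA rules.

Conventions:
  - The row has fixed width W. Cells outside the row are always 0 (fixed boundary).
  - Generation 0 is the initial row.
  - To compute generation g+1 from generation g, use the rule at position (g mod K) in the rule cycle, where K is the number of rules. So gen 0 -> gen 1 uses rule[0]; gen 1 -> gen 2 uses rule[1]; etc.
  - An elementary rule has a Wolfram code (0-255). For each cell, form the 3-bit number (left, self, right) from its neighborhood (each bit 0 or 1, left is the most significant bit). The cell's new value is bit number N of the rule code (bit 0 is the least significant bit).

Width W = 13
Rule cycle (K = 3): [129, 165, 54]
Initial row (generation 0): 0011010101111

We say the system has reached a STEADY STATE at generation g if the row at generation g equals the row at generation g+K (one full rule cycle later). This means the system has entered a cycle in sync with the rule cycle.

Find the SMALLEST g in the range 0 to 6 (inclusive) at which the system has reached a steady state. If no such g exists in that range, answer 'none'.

Gen 0: 0011010101111
Gen 1 (rule 129): 1000000000110
Gen 2 (rule 165): 1011111110000
Gen 3 (rule 54): 1100000001000
Gen 4 (rule 129): 0001111100011
Gen 5 (rule 165): 1100111001000
Gen 6 (rule 54): 0011000111100
Gen 7 (rule 129): 1000010011001
Gen 8 (rule 165): 1011010000001
Gen 9 (rule 54): 1100111000011

Answer: none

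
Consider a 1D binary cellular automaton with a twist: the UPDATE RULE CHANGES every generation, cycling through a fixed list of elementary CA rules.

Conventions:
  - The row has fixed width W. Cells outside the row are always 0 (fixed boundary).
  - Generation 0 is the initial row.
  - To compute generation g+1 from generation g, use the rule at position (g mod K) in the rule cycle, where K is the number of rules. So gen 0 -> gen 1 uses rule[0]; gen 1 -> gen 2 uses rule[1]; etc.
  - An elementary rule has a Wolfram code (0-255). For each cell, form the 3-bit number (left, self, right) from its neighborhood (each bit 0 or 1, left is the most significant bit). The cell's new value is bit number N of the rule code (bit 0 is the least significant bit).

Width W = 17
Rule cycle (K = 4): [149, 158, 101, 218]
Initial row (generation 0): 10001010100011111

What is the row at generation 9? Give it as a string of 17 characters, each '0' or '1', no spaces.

Answer: 11100111111100010

Derivation:
Gen 0: 10001010100011111
Gen 1 (rule 149): 11101010111001110
Gen 2 (rule 158): 11001010110111101
Gen 3 (rule 101): 01001111011000111
Gen 4 (rule 218): 10111111011101111
Gen 5 (rule 149): 10011110001000110
Gen 6 (rule 158): 11111101011101101
Gen 7 (rule 101): 00000111100110111
Gen 8 (rule 218): 00001111111110111
Gen 9 (rule 149): 11100111111100010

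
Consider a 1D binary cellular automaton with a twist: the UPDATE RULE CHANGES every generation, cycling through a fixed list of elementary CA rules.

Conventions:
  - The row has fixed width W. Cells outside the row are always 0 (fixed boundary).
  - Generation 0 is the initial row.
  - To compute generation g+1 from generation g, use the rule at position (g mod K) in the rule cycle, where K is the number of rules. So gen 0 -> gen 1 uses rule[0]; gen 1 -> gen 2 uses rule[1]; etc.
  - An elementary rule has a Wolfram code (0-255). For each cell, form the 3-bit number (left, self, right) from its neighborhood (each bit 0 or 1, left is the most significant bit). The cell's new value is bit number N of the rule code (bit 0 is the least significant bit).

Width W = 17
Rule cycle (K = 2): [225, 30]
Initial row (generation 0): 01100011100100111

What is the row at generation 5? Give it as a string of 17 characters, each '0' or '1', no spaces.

Gen 0: 01100011100100111
Gen 1 (rule 225): 00101001100000011
Gen 2 (rule 30): 01101111010000110
Gen 3 (rule 225): 00110111100110010
Gen 4 (rule 30): 01100100011101111
Gen 5 (rule 225): 00100001001110111

Answer: 00100001001110111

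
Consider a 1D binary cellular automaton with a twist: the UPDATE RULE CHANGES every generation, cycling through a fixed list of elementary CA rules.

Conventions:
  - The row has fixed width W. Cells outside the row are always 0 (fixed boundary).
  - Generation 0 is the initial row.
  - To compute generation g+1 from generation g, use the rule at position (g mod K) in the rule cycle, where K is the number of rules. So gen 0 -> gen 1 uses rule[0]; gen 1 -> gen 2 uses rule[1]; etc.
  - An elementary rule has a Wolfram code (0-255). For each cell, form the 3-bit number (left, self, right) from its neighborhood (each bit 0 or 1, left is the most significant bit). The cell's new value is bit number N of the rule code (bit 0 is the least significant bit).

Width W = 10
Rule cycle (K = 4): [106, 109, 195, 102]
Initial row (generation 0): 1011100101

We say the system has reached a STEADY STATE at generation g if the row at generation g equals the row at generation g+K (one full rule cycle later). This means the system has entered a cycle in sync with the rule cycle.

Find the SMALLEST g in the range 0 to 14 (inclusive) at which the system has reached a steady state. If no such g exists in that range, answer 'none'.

Gen 0: 1011100101
Gen 1 (rule 106): 0110101010
Gen 2 (rule 109): 0111111110
Gen 3 (rule 195): 1011111110
Gen 4 (rule 102): 1100000010
Gen 5 (rule 106): 1100000100
Gen 6 (rule 109): 1101110101
Gen 7 (rule 195): 0100110000
Gen 8 (rule 102): 1101010000
Gen 9 (rule 106): 1110100000
Gen 10 (rule 109): 1011101111
Gen 11 (rule 195): 0001100111
Gen 12 (rule 102): 0010101001
Gen 13 (rule 106): 0101010010
Gen 14 (rule 109): 0111110010
Gen 15 (rule 195): 1011110100
Gen 16 (rule 102): 1100011100
Gen 17 (rule 106): 1100110100
Gen 18 (rule 109): 1100111101

Answer: none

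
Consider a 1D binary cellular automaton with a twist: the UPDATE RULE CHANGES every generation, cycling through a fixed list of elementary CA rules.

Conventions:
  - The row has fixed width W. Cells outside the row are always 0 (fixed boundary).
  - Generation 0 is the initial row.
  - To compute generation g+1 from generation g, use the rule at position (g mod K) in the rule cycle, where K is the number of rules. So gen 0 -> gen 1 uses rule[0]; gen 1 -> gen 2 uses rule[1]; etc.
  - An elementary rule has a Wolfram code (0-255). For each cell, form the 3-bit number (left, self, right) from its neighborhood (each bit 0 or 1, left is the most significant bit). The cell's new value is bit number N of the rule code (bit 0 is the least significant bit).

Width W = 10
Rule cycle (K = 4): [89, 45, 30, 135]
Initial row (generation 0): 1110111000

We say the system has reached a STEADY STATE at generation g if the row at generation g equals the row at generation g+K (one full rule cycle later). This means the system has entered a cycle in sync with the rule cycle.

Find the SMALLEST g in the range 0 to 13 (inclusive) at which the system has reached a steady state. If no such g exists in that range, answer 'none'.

Answer: none

Derivation:
Gen 0: 1110111000
Gen 1 (rule 89): 1010101111
Gen 2 (rule 45): 1111111000
Gen 3 (rule 30): 1000000100
Gen 4 (rule 135): 1011111101
Gen 5 (rule 89): 0010000100
Gen 6 (rule 45): 1010110101
Gen 7 (rule 30): 1010100101
Gen 8 (rule 135): 1010101101
Gen 9 (rule 89): 0000001100
Gen 10 (rule 45): 1111101001
Gen 11 (rule 30): 1000001111
Gen 12 (rule 135): 1011110110
Gen 13 (rule 89): 0010010111
Gen 14 (rule 45): 1010011100
Gen 15 (rule 30): 1011110010
Gen 16 (rule 135): 1001100110
Gen 17 (rule 89): 0101110111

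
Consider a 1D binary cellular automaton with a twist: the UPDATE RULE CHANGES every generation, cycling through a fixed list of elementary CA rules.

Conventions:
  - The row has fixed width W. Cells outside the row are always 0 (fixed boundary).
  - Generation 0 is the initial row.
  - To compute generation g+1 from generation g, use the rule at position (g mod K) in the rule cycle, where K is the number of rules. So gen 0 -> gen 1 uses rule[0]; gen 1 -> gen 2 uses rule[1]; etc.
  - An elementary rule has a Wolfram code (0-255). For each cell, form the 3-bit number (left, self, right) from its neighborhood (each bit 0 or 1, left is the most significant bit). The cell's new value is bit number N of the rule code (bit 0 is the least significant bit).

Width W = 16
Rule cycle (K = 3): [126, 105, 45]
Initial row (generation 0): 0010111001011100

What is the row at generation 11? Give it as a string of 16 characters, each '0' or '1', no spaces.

Answer: 1011100111000101

Derivation:
Gen 0: 0010111001011100
Gen 1 (rule 126): 0111101111110110
Gen 2 (rule 105): 0100111000011110
Gen 3 (rule 45): 0100100011010000
Gen 4 (rule 126): 1111110111111000
Gen 5 (rule 105): 1000011100001011
Gen 6 (rule 45): 1011010001101110
Gen 7 (rule 126): 1111111011111011
Gen 8 (rule 105): 1000001110001111
Gen 9 (rule 45): 1011101000101000
Gen 10 (rule 126): 1110111101111100
Gen 11 (rule 105): 1011100111000101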